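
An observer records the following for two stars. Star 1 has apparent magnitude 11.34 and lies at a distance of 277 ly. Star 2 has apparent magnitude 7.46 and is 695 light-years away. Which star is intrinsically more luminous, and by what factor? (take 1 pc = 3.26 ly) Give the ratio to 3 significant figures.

Star 2 is more luminous, by a factor of 224.

Star 1: d = 277 ly / 3.26 = 84.97 pc
Star 1: M = m − 5 log₁₀ d + 5 = 11.34 − 5·1.9293 + 5 = 6.694
Star 2: d = 695 ly / 3.26 = 213.2 pc
Star 2: M = m − 5 log₁₀ d + 5 = 7.46 − 5·2.3288 + 5 = 0.816
ΔM = M_1 − M_2 = 6.694 − (0.816) = 5.878; smaller M is more luminous → Star 2.
L ratio = 10^(0.4 |ΔM|) = 10^2.351 = 224.4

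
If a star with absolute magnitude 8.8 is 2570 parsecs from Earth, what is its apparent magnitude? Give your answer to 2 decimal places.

m ≈ 20.85

m = M + 5 log₁₀ d − 5 = 8.8 + 5·3.4099 − 5 = 20.850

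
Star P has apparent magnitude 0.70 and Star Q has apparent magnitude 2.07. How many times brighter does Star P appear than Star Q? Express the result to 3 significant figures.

Magnitude difference = -1.37
Flux ratio = 10^(−0.4 Δm) = 10^(−0.4 × -1.37) = 10^0.548 = 3.532

3.53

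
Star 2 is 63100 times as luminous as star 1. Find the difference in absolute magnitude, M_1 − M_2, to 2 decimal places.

Pogson: ΔM = −2.5 log₁₀(ratio) = −2.5 log₁₀(63100) = −2.5 × 4.8000 = -12.000
Star 2 is brighter so has the smaller magnitude: M_1 − M_2 is positive.

M_1 − M_2 ≈ 12.00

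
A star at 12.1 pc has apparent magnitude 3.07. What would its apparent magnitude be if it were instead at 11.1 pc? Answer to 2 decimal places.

Flux ∝ 1/d², so Δm = 5 log₁₀(d₂/d₁) = 5 log₁₀(11.1/12.1) = -0.187
m₂ = m₁ + Δm = 3.07 + (-0.187) = 2.883

m ≈ 2.88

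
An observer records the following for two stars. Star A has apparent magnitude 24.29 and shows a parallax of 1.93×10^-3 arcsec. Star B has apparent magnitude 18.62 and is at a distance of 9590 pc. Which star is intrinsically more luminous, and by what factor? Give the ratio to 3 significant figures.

Star A: d = 1/p = 1/1.93×10^-3″ = 518.1 pc
Star A: M = m − 5 log₁₀ d + 5 = 24.29 − 5·2.7144 + 5 = 15.718
Star B: M = m − 5 log₁₀ d + 5 = 18.62 − 5·3.9818 + 5 = 3.711
ΔM = M_A − M_B = 15.718 − (3.711) = 12.007; smaller M is more luminous → Star B.
L ratio = 10^(0.4 |ΔM|) = 10^4.803 = 63500

Star B is more luminous, by a factor of 63500.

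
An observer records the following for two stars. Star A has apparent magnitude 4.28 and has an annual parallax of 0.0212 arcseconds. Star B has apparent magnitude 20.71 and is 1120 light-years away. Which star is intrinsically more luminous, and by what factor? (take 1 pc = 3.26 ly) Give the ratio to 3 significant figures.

Star A is more luminous, by a factor of 70400.

Star A: d = 1/p = 1/0.0212″ = 47.17 pc
Star A: M = m − 5 log₁₀ d + 5 = 4.28 − 5·1.6737 + 5 = 0.912
Star B: d = 1120 ly / 3.26 = 343.6 pc
Star B: M = m − 5 log₁₀ d + 5 = 20.71 − 5·2.5360 + 5 = 13.030
ΔM = M_A − M_B = 0.912 − (13.030) = -12.118; smaller M is more luminous → Star A.
L ratio = 10^(0.4 |ΔM|) = 10^4.847 = 70360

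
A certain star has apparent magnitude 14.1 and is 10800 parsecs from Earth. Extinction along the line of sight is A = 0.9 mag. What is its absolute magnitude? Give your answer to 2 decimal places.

5 log₁₀(d/10 pc) = 5 log₁₀(10800) − 5 = 15.167
M = m − 5 log₁₀(d/10) − A = 14.1 − 15.167 − 0.9 = -1.967

M ≈ -1.97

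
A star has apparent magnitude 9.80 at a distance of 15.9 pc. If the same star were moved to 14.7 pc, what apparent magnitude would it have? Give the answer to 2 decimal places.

m ≈ 9.63

Flux ∝ 1/d², so Δm = 5 log₁₀(d₂/d₁) = 5 log₁₀(14.7/15.9) = -0.170
m₂ = m₁ + Δm = 9.80 + (-0.170) = 9.630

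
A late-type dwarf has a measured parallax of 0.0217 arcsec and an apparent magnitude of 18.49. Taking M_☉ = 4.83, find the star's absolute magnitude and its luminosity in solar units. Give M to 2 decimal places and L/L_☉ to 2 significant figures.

d = 1/p = 1/0.0217″ = 46.08 pc
M = m − 5 log₁₀ d + 5 = 18.49 − 5·1.6635 + 5 = 15.172
M − M_☉ = 15.172 − 4.83 = 10.342
L/L_☉ = 10^(−0.4 × 10.342) = 7.296×10^-5

M ≈ 15.17; L/L_☉ ≈ 7.3×10^-5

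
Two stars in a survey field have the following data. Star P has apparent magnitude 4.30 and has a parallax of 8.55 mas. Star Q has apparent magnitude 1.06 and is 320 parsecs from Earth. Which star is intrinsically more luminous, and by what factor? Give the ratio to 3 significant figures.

Star P: p = 8.55 mas = 8.55×10^-3″ → d = 1/p = 117.0 pc
Star P: M = m − 5 log₁₀ d + 5 = 4.30 − 5·2.0680 + 5 = -1.040
Star Q: M = m − 5 log₁₀ d + 5 = 1.06 − 5·2.5051 + 5 = -6.466
ΔM = M_P − M_Q = -1.040 − (-6.466) = 5.426; smaller M is more luminous → Star Q.
L ratio = 10^(0.4 |ΔM|) = 10^2.170 = 148.0

Star Q is more luminous, by a factor of 148.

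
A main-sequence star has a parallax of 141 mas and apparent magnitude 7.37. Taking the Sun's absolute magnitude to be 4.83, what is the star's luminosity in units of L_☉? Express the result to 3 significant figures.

L/L_☉ ≈ 0.0485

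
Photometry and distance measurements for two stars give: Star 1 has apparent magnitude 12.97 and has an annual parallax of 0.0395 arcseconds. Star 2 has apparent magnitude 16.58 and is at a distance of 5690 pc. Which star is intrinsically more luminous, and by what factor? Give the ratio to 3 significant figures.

Star 1: d = 1/p = 1/0.0395″ = 25.32 pc
Star 1: M = m − 5 log₁₀ d + 5 = 12.97 − 5·1.4034 + 5 = 10.953
Star 2: M = m − 5 log₁₀ d + 5 = 16.58 − 5·3.7551 + 5 = 2.804
ΔM = M_1 − M_2 = 10.953 − (2.804) = 8.149; smaller M is more luminous → Star 2.
L ratio = 10^(0.4 |ΔM|) = 10^3.259 = 1817

Star 2 is more luminous, by a factor of 1820.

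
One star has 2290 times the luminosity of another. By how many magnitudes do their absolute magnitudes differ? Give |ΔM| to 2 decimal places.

Pogson: ΔM = −2.5 log₁₀(ratio) = −2.5 log₁₀(2290) = −2.5 × 3.3598 = -8.400

|ΔM| ≈ 8.40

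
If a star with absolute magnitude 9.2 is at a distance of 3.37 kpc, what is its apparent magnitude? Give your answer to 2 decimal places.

m ≈ 21.84

d = 3.37 kpc = 3370 pc
m = M + 5 log₁₀ d − 5 = 9.2 + 5·3.5276 − 5 = 21.838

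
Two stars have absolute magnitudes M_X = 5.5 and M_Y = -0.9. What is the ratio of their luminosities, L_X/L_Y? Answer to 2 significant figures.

L_X/L_Y ≈ 2.8×10^-3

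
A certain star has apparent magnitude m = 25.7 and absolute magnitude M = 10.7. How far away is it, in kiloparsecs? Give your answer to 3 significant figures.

μ = m − M = 15.000
m − M = 5 log₁₀ d − 5
log₁₀ d = (m − M)/5 + 1 = 4.0000
d = 10^4.0000 = 10000 pc
= 10.00 kpc

d ≈ 10.0 kpc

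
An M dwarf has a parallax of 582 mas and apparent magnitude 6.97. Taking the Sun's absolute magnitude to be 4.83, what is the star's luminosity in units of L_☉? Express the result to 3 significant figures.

L/L_☉ ≈ 4.11×10^-3

d = 1/p = 1000/582 mas = 1.718 pc
M = m − 5 log₁₀ d + 5 = 6.97 − 5·0.2351 + 5 = 10.795
M − M_☉ = 10.795 − 4.83 = 5.965
L/L_☉ = 10^(−0.4 × 5.965) = 4.113×10^-3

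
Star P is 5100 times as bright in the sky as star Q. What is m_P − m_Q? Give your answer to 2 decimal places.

Pogson: Δm = −2.5 log₁₀(ratio) = −2.5 log₁₀(5100) = −2.5 × 3.7076 = -9.269
Star P is brighter, so it has the smaller magnitude: the difference is negative.

m_P − m_Q ≈ -9.27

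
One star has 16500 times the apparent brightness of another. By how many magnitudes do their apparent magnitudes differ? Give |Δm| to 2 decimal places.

|Δm| ≈ 10.54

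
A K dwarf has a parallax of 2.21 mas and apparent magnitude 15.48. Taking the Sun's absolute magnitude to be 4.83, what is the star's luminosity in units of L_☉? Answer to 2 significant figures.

L/L_☉ ≈ 0.11

d = 1/p = 1000/2.21 mas = 452.5 pc
M = m − 5 log₁₀ d + 5 = 15.48 − 5·2.6556 + 5 = 7.202
M − M_☉ = 7.202 − 4.83 = 2.372
L/L_☉ = 10^(−0.4 × 2.372) = 0.1125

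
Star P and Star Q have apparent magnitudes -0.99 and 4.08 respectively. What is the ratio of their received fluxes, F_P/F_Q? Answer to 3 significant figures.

F_P/F_Q ≈ 107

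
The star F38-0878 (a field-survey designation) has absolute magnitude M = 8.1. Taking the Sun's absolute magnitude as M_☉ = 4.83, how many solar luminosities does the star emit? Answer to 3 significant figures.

L/L_☉ ≈ 0.0492

M − M_☉ = 8.1 − 4.83 = 3.270
L/L_☉ = 10^(−0.4 (M − M_☉)) = 10^-1.308 = 0.04920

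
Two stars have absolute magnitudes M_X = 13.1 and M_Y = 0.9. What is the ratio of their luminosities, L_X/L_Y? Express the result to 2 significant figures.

L_X/L_Y ≈ 1.3×10^-5

ΔM = M_X − M_Y = 12.2
L_X/L_Y = 10^(−0.4 ΔM) = 10^-4.880 = 1.318×10^-5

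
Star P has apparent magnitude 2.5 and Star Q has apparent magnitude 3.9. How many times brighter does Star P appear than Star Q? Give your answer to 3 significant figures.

Δm = 2.5 − (3.9) = -1.4
Flux ratio = 10^(−0.4 Δm) = 10^(−0.4 × -1.4) = 10^0.560 = 3.631

3.63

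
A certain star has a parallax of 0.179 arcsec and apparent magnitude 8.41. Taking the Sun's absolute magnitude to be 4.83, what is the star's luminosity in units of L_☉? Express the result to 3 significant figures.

L/L_☉ ≈ 0.0115

d = 1/p = 1/0.179″ = 5.587 pc
M = m − 5 log₁₀ d + 5 = 8.41 − 5·0.7471 + 5 = 9.674
M − M_☉ = 9.674 − 4.83 = 4.844
L/L_☉ = 10^(−0.4 × 4.844) = 0.01154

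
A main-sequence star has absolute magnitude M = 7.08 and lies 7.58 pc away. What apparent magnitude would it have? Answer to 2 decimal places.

m = M + 5 log₁₀ d − 5 = 7.08 + 5·0.8797 − 5 = 6.478

m ≈ 6.48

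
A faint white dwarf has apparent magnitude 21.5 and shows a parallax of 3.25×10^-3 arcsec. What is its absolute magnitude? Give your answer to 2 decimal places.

M ≈ 14.06

d = 1/p = 1/3.25×10^-3″ = 307.7 pc
5 log₁₀(d/10 pc) = 5 log₁₀(307.7) − 5 = 7.441
M = m − 5 log₁₀(d/10) = 21.5 − 7.441 = 14.059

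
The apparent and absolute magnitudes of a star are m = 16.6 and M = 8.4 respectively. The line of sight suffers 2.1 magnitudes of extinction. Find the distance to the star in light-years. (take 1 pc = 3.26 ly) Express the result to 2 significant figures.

d ≈ 540 ly

m − M = 5 log₁₀(d/10 pc) + A  ⇒  16.6 − (8.4) − 2.1 = 5 log₁₀(d/10)
6.100 = 5 log₁₀(d/10)
log₁₀ d = (m − M − A)/5 + 1 = 2.2200
d = 10^2.2200 = 166.0 pc
= 541.0 ly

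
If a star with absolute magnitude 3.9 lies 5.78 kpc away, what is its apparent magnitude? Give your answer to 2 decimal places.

m ≈ 17.71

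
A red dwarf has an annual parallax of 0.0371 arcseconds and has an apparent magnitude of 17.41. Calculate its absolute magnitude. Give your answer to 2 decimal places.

d = 1/p = 1/0.0371″ = 26.95 pc
5 log₁₀(d/10 pc) = 5 log₁₀(26.95) − 5 = 2.153
M = m − 5 log₁₀(d/10) = 17.41 − 2.153 = 15.257

M ≈ 15.26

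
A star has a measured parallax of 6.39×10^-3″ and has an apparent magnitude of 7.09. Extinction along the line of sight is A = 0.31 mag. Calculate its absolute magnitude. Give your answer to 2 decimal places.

M ≈ 0.81

d = 1/p = 1/6.39×10^-3″ = 156.5 pc
5 log₁₀(d/10 pc) = 5 log₁₀(156.5) − 5 = 5.972
M = m − 5 log₁₀(d/10) − A = 7.09 − 5.972 − 0.31 = 0.808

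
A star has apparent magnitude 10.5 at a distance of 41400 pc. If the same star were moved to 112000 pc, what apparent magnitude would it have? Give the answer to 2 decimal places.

m ≈ 12.66

Flux ∝ 1/d², so Δm = 5 log₁₀(d₂/d₁) = 5 log₁₀(112000/41400) = 2.161
m₂ = m₁ + Δm = 10.5 + (2.161) = 12.661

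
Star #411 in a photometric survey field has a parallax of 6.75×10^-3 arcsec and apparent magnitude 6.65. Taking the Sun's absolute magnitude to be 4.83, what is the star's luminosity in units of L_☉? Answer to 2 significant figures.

L/L_☉ ≈ 41

d = 1/p = 1/6.75×10^-3″ = 148.1 pc
M = m − 5 log₁₀ d + 5 = 6.65 − 5·2.1707 + 5 = 0.797
M − M_☉ = 0.797 − 4.83 = -4.033
L/L_☉ = 10^(−0.4 × -4.033) = 41.06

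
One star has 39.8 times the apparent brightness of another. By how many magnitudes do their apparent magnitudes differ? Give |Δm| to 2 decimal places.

Pogson: Δm = −2.5 log₁₀(ratio) = −2.5 log₁₀(39.8) = −2.5 × 1.5999 = -4.000

|Δm| ≈ 4.00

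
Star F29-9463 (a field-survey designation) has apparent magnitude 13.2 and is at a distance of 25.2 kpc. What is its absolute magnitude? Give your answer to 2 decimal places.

M ≈ -3.81

d = 25.2 kpc = 25200 pc
5 log₁₀(d/10 pc) = 5 log₁₀(25200) − 5 = 17.007
M = m − 5 log₁₀(d/10) = 13.2 − 17.007 = -3.807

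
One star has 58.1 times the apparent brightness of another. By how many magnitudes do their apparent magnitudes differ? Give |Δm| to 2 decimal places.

Pogson: Δm = −2.5 log₁₀(ratio) = −2.5 log₁₀(58.1) = −2.5 × 1.7642 = -4.410

|Δm| ≈ 4.41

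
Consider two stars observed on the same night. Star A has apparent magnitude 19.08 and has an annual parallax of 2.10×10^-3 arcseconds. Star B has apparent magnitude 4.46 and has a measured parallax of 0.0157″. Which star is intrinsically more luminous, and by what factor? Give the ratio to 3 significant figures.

Star B is more luminous, by a factor of 12600.

Star A: d = 1/p = 1/2.10×10^-3″ = 476.2 pc
Star A: M = m − 5 log₁₀ d + 5 = 19.08 − 5·2.6778 + 5 = 10.691
Star B: d = 1/p = 1/0.0157″ = 63.69 pc
Star B: M = m − 5 log₁₀ d + 5 = 4.46 − 5·1.8041 + 5 = 0.439
ΔM = M_A − M_B = 10.691 − (0.439) = 10.252; smaller M is more luminous → Star B.
L ratio = 10^(0.4 |ΔM|) = 10^4.101 = 12610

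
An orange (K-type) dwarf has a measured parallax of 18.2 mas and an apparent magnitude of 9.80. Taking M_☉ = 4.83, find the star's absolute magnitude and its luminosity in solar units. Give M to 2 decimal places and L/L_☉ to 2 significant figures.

d = 1/p = 1000/18.2 mas = 54.95 pc
M = m − 5 log₁₀ d + 5 = 9.80 − 5·1.7399 + 5 = 6.100
M − M_☉ = 6.100 − 4.83 = 1.270
L/L_☉ = 10^(−0.4 × 1.270) = 0.3104

M ≈ 6.10; L/L_☉ ≈ 0.31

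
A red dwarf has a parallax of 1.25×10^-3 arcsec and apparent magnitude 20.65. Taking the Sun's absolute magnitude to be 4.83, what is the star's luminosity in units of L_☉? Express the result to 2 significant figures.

L/L_☉ ≈ 3.0×10^-3

d = 1/p = 1/1.25×10^-3″ = 800.0 pc
M = m − 5 log₁₀ d + 5 = 20.65 − 5·2.9031 + 5 = 11.135
M − M_☉ = 11.135 − 4.83 = 6.305
L/L_☉ = 10^(−0.4 × 6.305) = 3.007×10^-3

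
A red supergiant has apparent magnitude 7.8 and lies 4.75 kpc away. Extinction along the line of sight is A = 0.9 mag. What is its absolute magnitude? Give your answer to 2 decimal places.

M ≈ -6.48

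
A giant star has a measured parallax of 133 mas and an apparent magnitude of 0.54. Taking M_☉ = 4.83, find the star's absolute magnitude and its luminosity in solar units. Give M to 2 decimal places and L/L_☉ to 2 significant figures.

d = 1/p = 1000/133 mas = 7.519 pc
M = m − 5 log₁₀ d + 5 = 0.54 − 5·0.8761 + 5 = 1.159
M − M_☉ = 1.159 − 4.83 = -3.671
L/L_☉ = 10^(−0.4 × -3.671) = 29.40

M ≈ 1.16; L/L_☉ ≈ 29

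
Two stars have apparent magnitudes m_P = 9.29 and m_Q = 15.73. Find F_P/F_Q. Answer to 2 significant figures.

Δm = 9.29 − (15.73) = -6.44
Flux ratio = 10^(−0.4 Δm) = 10^(−0.4 × -6.44) = 10^2.576 = 376.7

F_P/F_Q ≈ 380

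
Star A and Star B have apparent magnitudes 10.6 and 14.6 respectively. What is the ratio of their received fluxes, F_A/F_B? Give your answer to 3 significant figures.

Δm = 10.6 − (14.6) = -4.0
Flux ratio = 10^(−0.4 Δm) = 10^(−0.4 × -4.0) = 10^1.600 = 39.81

F_A/F_B ≈ 39.8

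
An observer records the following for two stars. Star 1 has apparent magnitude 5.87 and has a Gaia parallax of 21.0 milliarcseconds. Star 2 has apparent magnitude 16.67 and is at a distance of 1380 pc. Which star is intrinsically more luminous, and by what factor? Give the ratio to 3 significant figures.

Star 1 is more luminous, by a factor of 24.9.

Star 1: p = 21.0 mas = 0.0210″ → d = 1/p = 47.62 pc
Star 1: M = m − 5 log₁₀ d + 5 = 5.87 − 5·1.6778 + 5 = 2.481
Star 2: M = m − 5 log₁₀ d + 5 = 16.67 − 5·3.1399 + 5 = 5.971
ΔM = M_1 − M_2 = 2.481 − (5.971) = -3.490; smaller M is more luminous → Star 1.
L ratio = 10^(0.4 |ΔM|) = 10^1.396 = 24.88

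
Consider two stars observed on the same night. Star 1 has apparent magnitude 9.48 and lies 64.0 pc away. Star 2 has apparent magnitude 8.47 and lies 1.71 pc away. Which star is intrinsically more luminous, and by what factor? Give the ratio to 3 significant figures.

Star 1 is more luminous, by a factor of 553.

Star 1: M = m − 5 log₁₀ d + 5 = 9.48 − 5·1.8062 + 5 = 5.449
Star 2: M = m − 5 log₁₀ d + 5 = 8.47 − 5·0.2330 + 5 = 12.305
ΔM = M_1 − M_2 = 5.449 − (12.305) = -6.856; smaller M is more luminous → Star 1.
L ratio = 10^(0.4 |ΔM|) = 10^2.742 = 552.5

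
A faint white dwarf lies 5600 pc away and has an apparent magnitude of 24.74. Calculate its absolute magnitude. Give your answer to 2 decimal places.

5 log₁₀(d/10 pc) = 5 log₁₀(5600) − 5 = 13.741
M = m − 5 log₁₀(d/10) = 24.74 − 13.741 = 10.999

M ≈ 11.00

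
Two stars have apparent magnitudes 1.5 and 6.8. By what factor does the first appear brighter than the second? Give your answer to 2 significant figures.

130

Δm = 1.5 − (6.8) = -5.3
Flux ratio = 10^(−0.4 Δm) = 10^(−0.4 × -5.3) = 10^2.120 = 131.8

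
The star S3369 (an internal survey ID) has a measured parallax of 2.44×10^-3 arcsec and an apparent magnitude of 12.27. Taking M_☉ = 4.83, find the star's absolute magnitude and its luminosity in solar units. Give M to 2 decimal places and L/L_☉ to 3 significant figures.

M ≈ 4.21; L/L_☉ ≈ 1.78

d = 1/p = 1/2.44×10^-3″ = 409.8 pc
M = m − 5 log₁₀ d + 5 = 12.27 − 5·2.6126 + 5 = 4.207
M − M_☉ = 4.207 − 4.83 = -0.623
L/L_☉ = 10^(−0.4 × -0.623) = 1.775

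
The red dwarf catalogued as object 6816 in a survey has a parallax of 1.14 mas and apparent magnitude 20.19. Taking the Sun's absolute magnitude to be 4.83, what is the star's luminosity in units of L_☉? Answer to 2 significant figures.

d = 1/p = 1000/1.14 mas = 877.2 pc
M = m − 5 log₁₀ d + 5 = 20.19 − 5·2.9431 + 5 = 10.475
M − M_☉ = 10.475 − 4.83 = 5.645
L/L_☉ = 10^(−0.4 × 5.645) = 5.523×10^-3

L/L_☉ ≈ 5.5×10^-3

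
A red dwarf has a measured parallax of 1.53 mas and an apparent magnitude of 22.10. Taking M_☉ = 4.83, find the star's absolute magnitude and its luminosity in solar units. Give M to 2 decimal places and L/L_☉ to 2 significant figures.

M ≈ 13.02; L/L_☉ ≈ 5.3×10^-4

d = 1/p = 1000/1.53 mas = 653.6 pc
M = m − 5 log₁₀ d + 5 = 22.10 − 5·2.8153 + 5 = 13.023
M − M_☉ = 13.023 − 4.83 = 8.193
L/L_☉ = 10^(−0.4 × 8.193) = 5.280×10^-4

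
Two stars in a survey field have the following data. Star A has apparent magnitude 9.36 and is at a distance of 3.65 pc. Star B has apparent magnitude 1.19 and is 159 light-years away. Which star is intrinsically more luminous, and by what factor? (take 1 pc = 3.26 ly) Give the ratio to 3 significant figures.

Star B is more luminous, by a factor of 331000.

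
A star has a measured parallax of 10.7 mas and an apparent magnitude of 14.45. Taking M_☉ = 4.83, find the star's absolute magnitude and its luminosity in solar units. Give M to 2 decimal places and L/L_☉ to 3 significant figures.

M ≈ 9.60; L/L_☉ ≈ 0.0124

d = 1/p = 1000/10.7 mas = 93.46 pc
M = m − 5 log₁₀ d + 5 = 14.45 − 5·1.9706 + 5 = 9.597
M − M_☉ = 9.597 − 4.83 = 4.767
L/L_☉ = 10^(−0.4 × 4.767) = 0.01239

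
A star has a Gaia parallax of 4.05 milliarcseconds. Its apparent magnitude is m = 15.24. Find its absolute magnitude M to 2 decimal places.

p = 4.05 mas = 4.05×10^-3″ → d = 1/p = 246.9 pc
5 log₁₀(d/10 pc) = 5 log₁₀(246.9) − 5 = 6.963
M = m − 5 log₁₀(d/10) = 15.24 − 6.963 = 8.277

M ≈ 8.28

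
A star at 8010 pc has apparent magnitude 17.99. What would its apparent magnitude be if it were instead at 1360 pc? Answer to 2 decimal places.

Flux ∝ 1/d², so Δm = 5 log₁₀(d₂/d₁) = 5 log₁₀(1360/8010) = -3.850
m₂ = m₁ + Δm = 17.99 + (-3.850) = 14.140

m ≈ 14.14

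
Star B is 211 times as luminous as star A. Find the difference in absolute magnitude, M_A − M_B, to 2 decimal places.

M_A − M_B ≈ 5.81

Pogson: ΔM = −2.5 log₁₀(ratio) = −2.5 log₁₀(211) = −2.5 × 2.3243 = -5.811
Star B is brighter so has the smaller magnitude: M_A − M_B is positive.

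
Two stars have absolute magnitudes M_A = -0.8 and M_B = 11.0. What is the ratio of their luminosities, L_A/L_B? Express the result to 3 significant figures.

L_A/L_B ≈ 52500

ΔM = M_A − M_B = -11.8
L_A/L_B = 10^(−0.4 ΔM) = 10^4.720 = 52480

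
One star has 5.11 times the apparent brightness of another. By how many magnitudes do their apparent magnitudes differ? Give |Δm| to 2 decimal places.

|Δm| ≈ 1.77

Pogson: Δm = −2.5 log₁₀(ratio) = −2.5 log₁₀(5.11) = −2.5 × 0.7084 = -1.771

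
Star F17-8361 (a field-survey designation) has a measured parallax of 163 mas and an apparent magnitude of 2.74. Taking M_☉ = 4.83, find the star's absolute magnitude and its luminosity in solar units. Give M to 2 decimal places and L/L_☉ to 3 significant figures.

M ≈ 3.80; L/L_☉ ≈ 2.58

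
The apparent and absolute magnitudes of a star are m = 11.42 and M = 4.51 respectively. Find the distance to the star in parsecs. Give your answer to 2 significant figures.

Distance modulus: m − M = 11.42 − (4.51) = 6.910
m − M = 5 log₁₀ d − 5
log₁₀ d = (m − M)/5 + 1 = 2.3820
d = 10^2.3820 = 241.0 pc

d ≈ 240 pc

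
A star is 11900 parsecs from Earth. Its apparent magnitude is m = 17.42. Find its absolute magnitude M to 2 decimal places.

5 log₁₀(d/10 pc) = 5 log₁₀(11900) − 5 = 15.378
M = m − 5 log₁₀(d/10) = 17.42 − 15.378 = 2.042

M ≈ 2.04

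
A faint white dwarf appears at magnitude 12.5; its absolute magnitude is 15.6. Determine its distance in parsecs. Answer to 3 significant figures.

d ≈ 2.40 pc

Distance modulus: m − M = 12.5 − (15.6) = -3.100
m − M = 5 log₁₀ d − 5
log₁₀ d = (m − M)/5 + 1 = 0.3800
d = 10^0.3800 = 2.399 pc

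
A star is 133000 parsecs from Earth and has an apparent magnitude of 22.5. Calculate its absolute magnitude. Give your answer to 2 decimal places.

5 log₁₀(d/10 pc) = 5 log₁₀(133000) − 5 = 20.619
M = m − 5 log₁₀(d/10) = 22.5 − 20.619 = 1.881

M ≈ 1.88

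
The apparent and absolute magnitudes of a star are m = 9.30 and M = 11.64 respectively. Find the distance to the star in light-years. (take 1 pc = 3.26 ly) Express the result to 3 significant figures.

d ≈ 11.1 ly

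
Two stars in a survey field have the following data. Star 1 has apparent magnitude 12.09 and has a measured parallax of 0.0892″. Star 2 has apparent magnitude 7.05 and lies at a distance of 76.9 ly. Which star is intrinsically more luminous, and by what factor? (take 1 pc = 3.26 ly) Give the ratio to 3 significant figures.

Star 2 is more luminous, by a factor of 459.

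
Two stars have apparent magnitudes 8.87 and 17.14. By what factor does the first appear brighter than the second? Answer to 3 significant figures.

Δm = 8.87 − (17.14) = -8.27
Flux ratio = 10^(−0.4 Δm) = 10^(−0.4 × -8.27) = 10^3.308 = 2032

2030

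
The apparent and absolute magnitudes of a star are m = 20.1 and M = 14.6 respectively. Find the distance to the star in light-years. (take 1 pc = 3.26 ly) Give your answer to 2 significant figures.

d ≈ 410 ly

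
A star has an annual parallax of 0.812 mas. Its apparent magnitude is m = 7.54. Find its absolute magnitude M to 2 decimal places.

M ≈ -2.91

p = 0.812 mas = 8.12×10^-4″ → d = 1/p = 1232 pc
5 log₁₀(d/10 pc) = 5 log₁₀(1232) − 5 = 10.452
M = m − 5 log₁₀(d/10) = 7.54 − 10.452 = -2.912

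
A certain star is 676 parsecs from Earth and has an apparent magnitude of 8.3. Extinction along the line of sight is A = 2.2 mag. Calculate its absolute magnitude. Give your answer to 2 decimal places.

M ≈ -3.05

5 log₁₀(d/10 pc) = 5 log₁₀(676.0) − 5 = 9.150
M = m − 5 log₁₀(d/10) − A = 8.3 − 9.150 − 2.2 = -3.050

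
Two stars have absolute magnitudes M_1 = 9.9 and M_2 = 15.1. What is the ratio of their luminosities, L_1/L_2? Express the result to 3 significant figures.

L_1/L_2 ≈ 120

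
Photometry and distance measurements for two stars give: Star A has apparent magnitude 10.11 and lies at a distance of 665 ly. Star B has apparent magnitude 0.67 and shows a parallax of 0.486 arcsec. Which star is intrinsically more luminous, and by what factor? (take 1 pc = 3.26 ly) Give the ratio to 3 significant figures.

Star A is more luminous, by a factor of 1.65.

Star A: d = 665 ly / 3.26 = 204.0 pc
Star A: M = m − 5 log₁₀ d + 5 = 10.11 − 5·2.3096 + 5 = 3.562
Star B: d = 1/p = 1/0.486″ = 2.058 pc
Star B: M = m − 5 log₁₀ d + 5 = 0.67 − 5·0.3134 + 5 = 4.103
ΔM = M_A − M_B = 3.562 − (4.103) = -0.541; smaller M is more luminous → Star A.
L ratio = 10^(0.4 |ΔM|) = 10^0.216 = 1.646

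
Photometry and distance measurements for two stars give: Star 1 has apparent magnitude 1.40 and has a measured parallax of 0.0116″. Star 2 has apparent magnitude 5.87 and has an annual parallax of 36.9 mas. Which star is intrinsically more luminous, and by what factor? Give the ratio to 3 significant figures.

Star 1 is more luminous, by a factor of 621.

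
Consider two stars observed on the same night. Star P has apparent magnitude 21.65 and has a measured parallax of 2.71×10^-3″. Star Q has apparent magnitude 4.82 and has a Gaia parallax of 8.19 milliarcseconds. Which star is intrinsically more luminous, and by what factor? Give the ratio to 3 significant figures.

Star Q is more luminous, by a factor of 591000.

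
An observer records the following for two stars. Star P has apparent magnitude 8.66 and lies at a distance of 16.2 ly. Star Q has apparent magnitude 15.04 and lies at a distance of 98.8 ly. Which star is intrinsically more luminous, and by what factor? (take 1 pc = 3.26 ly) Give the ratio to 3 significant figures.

Star P is more luminous, by a factor of 9.58.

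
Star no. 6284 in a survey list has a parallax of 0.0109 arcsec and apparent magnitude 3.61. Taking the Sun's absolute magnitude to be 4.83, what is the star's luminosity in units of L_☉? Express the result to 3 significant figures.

d = 1/p = 1/0.0109″ = 91.74 pc
M = m − 5 log₁₀ d + 5 = 3.61 − 5·1.9626 + 5 = -1.203
M − M_☉ = -1.203 − 4.83 = -6.033
L/L_☉ = 10^(−0.4 × -6.033) = 258.9

L/L_☉ ≈ 259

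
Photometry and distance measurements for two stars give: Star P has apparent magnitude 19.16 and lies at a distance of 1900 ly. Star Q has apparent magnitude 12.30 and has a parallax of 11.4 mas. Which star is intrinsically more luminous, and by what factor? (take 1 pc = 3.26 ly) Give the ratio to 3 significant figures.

Star Q is more luminous, by a factor of 12.6.

Star P: d = 1900 ly / 3.26 = 582.8 pc
Star P: M = m − 5 log₁₀ d + 5 = 19.16 − 5·2.7655 + 5 = 10.332
Star Q: p = 11.4 mas = 0.0114″ → d = 1/p = 87.72 pc
Star Q: M = m − 5 log₁₀ d + 5 = 12.30 − 5·1.9431 + 5 = 7.585
ΔM = M_P − M_Q = 10.332 − (7.585) = 2.748; smaller M is more luminous → Star Q.
L ratio = 10^(0.4 |ΔM|) = 10^1.099 = 12.56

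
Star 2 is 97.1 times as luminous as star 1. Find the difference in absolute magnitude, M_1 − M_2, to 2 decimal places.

Pogson: ΔM = −2.5 log₁₀(ratio) = −2.5 log₁₀(97.1) = −2.5 × 1.9872 = -4.968
Star 2 is brighter so has the smaller magnitude: M_1 − M_2 is positive.

M_1 − M_2 ≈ 4.97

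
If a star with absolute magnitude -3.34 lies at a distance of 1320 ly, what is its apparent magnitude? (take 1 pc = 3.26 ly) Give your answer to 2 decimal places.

d = 1320 ly / 3.26 = 404.9 pc
m = M + 5 log₁₀ d − 5 = -3.34 + 5·2.6074 − 5 = 4.697

m ≈ 4.70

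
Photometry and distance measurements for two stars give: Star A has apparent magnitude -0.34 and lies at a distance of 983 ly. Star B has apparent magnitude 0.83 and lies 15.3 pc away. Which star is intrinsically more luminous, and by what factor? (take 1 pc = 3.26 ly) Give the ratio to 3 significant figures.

Star A: d = 983 ly / 3.26 = 301.5 pc
Star A: M = m − 5 log₁₀ d + 5 = -0.34 − 5·2.4793 + 5 = -7.737
Star B: M = m − 5 log₁₀ d + 5 = 0.83 − 5·1.1847 + 5 = -0.093
ΔM = M_A − M_B = -7.737 − (-0.093) = -7.643; smaller M is more luminous → Star A.
L ratio = 10^(0.4 |ΔM|) = 10^3.057 = 1141

Star A is more luminous, by a factor of 1140.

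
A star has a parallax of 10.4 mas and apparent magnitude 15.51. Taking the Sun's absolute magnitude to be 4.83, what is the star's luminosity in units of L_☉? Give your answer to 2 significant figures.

d = 1/p = 1000/10.4 mas = 96.15 pc
M = m − 5 log₁₀ d + 5 = 15.51 − 5·1.9830 + 5 = 10.595
M − M_☉ = 10.595 − 4.83 = 5.765
L/L_☉ = 10^(−0.4 × 5.765) = 4.942×10^-3

L/L_☉ ≈ 4.9×10^-3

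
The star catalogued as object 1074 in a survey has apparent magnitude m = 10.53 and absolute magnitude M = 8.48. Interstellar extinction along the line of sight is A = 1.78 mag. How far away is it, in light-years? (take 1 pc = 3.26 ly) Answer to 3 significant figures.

d ≈ 36.9 ly

m − M = 5 log₁₀(d/10 pc) + A  ⇒  10.53 − (8.48) − 1.78 = 5 log₁₀(d/10)
0.270 = 5 log₁₀(d/10)
log₁₀ d = (m − M − A)/5 + 1 = 1.0540
d = 10^1.0540 = 11.32 pc
= 36.92 ly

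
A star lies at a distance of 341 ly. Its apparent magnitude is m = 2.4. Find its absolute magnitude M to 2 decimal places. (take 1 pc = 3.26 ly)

M ≈ -2.70

d = 341 ly / 3.26 = 104.6 pc
5 log₁₀(d/10 pc) = 5 log₁₀(104.6) − 5 = 5.098
M = m − 5 log₁₀(d/10) = 2.4 − 5.098 = -2.698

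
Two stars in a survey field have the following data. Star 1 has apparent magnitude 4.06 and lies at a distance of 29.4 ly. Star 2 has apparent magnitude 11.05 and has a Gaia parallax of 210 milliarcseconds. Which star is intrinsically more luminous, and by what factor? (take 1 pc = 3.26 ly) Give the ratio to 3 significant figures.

Star 1: d = 29.4 ly / 3.26 = 9.018 pc
Star 1: M = m − 5 log₁₀ d + 5 = 4.06 − 5·0.9551 + 5 = 4.284
Star 2: p = 210 mas = 0.210″ → d = 1/p = 4.762 pc
Star 2: M = m − 5 log₁₀ d + 5 = 11.05 − 5·0.6778 + 5 = 12.661
ΔM = M_1 − M_2 = 4.284 − (12.661) = -8.377; smaller M is more luminous → Star 1.
L ratio = 10^(0.4 |ΔM|) = 10^3.351 = 2242

Star 1 is more luminous, by a factor of 2240.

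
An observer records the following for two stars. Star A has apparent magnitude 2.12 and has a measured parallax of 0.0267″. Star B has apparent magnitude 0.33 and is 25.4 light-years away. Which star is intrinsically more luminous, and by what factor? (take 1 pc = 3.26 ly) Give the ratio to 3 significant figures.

Star A: d = 1/p = 1/0.0267″ = 37.45 pc
Star A: M = m − 5 log₁₀ d + 5 = 2.12 − 5·1.5735 + 5 = -0.747
Star B: d = 25.4 ly / 3.26 = 7.791 pc
Star B: M = m − 5 log₁₀ d + 5 = 0.33 − 5·0.8916 + 5 = 0.872
ΔM = M_A − M_B = -0.747 − (0.872) = -1.619; smaller M is more luminous → Star A.
L ratio = 10^(0.4 |ΔM|) = 10^0.648 = 4.444

Star A is more luminous, by a factor of 4.44.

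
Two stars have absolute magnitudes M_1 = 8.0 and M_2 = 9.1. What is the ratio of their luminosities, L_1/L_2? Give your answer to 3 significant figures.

ΔM = M_1 − M_2 = -1.1
L_1/L_2 = 10^(−0.4 ΔM) = 10^0.440 = 2.754

L_1/L_2 ≈ 2.75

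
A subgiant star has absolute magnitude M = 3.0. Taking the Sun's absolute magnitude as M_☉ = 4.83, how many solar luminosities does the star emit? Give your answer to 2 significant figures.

M − M_☉ = 3.0 − 4.83 = -1.830
L/L_☉ = 10^(−0.4 (M − M_☉)) = 10^0.732 = 5.395

L/L_☉ ≈ 5.4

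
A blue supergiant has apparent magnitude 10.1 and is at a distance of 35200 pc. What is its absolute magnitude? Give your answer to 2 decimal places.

M ≈ -7.63

5 log₁₀(d/10 pc) = 5 log₁₀(35200) − 5 = 17.733
M = m − 5 log₁₀(d/10) = 10.1 − 17.733 = -7.633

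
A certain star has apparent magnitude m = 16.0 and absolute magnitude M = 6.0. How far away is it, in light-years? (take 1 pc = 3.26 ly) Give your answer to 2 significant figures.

d ≈ 3300 ly

μ = m − M = 10.000
m − M = 5 log₁₀ d − 5
log₁₀ d = (m − M)/5 + 1 = 3.0000
d = 10^3.0000 = 1000 pc
= 3260 ly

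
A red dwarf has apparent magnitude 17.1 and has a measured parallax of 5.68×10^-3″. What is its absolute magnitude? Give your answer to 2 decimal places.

M ≈ 10.87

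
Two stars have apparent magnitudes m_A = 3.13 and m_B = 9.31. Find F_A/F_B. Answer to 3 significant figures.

Magnitude difference = -6.18
Flux ratio = 10^(−0.4 Δm) = 10^(−0.4 × -6.18) = 10^2.472 = 296.5

F_A/F_B ≈ 296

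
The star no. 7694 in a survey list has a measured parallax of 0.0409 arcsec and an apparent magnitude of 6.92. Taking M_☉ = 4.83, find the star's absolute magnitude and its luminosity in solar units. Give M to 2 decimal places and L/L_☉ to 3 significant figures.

d = 1/p = 1/0.0409″ = 24.45 pc
M = m − 5 log₁₀ d + 5 = 6.92 − 5·1.3883 + 5 = 4.979
M − M_☉ = 4.979 − 4.83 = 0.149
L/L_☉ = 10^(−0.4 × 0.149) = 0.8721

M ≈ 4.98; L/L_☉ ≈ 0.872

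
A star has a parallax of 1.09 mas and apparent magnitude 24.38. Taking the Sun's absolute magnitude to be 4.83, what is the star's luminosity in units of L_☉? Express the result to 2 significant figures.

L/L_☉ ≈ 1.3×10^-4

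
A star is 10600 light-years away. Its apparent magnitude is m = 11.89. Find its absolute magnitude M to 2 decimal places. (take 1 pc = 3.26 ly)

M ≈ -0.67

d = 10600 ly / 3.26 = 3252 pc
5 log₁₀(d/10 pc) = 5 log₁₀(3252) − 5 = 12.560
M = m − 5 log₁₀(d/10) = 11.89 − 12.560 = -0.670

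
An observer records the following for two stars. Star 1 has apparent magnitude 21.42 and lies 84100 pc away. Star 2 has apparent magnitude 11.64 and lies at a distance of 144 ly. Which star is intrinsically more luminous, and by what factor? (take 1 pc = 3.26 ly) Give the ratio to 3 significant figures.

Star 1 is more luminous, by a factor of 444.

Star 1: M = m − 5 log₁₀ d + 5 = 21.42 − 5·4.9248 + 5 = 1.796
Star 2: d = 144 ly / 3.26 = 44.17 pc
Star 2: M = m − 5 log₁₀ d + 5 = 11.64 − 5·1.6451 + 5 = 8.414
ΔM = M_1 − M_2 = 1.796 − (8.414) = -6.618; smaller M is more luminous → Star 1.
L ratio = 10^(0.4 |ΔM|) = 10^2.647 = 443.9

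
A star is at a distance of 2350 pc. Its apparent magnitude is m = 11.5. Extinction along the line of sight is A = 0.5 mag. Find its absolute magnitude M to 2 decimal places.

M ≈ -0.86

5 log₁₀(d/10 pc) = 5 log₁₀(2350) − 5 = 11.855
M = m − 5 log₁₀(d/10) − A = 11.5 − 11.855 − 0.5 = -0.855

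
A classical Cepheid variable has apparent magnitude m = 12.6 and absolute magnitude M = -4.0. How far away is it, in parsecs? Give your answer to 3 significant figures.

d ≈ 20900 pc

μ = m − M = 16.600
m − M = 5 log₁₀ d − 5
log₁₀ d = (m − M)/5 + 1 = 4.3200
d = 10^4.3200 = 20890 pc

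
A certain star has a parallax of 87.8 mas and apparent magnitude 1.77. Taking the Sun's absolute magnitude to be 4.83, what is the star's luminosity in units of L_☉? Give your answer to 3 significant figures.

d = 1/p = 1000/87.8 mas = 11.39 pc
M = m − 5 log₁₀ d + 5 = 1.77 − 5·1.0565 + 5 = 1.487
M − M_☉ = 1.487 − 4.83 = -3.343
L/L_☉ = 10^(−0.4 × -3.343) = 21.73

L/L_☉ ≈ 21.7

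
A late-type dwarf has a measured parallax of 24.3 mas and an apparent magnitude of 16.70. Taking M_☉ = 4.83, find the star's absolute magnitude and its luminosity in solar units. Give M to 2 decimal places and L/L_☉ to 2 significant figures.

d = 1/p = 1000/24.3 mas = 41.15 pc
M = m − 5 log₁₀ d + 5 = 16.70 − 5·1.6144 + 5 = 13.628
M − M_☉ = 13.628 − 4.83 = 8.798
L/L_☉ = 10^(−0.4 × 8.798) = 3.025×10^-4

M ≈ 13.63; L/L_☉ ≈ 3.0×10^-4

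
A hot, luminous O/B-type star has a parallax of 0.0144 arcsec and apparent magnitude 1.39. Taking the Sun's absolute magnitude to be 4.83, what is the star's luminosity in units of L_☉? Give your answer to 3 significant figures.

d = 1/p = 1/0.0144″ = 69.44 pc
M = m − 5 log₁₀ d + 5 = 1.39 − 5·1.8416 + 5 = -2.818
M − M_☉ = -2.818 − 4.83 = -7.648
L/L_☉ = 10^(−0.4 × -7.648) = 1146

L/L_☉ ≈ 1150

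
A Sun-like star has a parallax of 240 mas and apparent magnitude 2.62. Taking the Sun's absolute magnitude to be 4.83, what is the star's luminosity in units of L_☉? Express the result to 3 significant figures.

d = 1/p = 1000/240 mas = 4.167 pc
M = m − 5 log₁₀ d + 5 = 2.62 − 5·0.6198 + 5 = 4.521
M − M_☉ = 4.521 − 4.83 = -0.309
L/L_☉ = 10^(−0.4 × -0.309) = 1.329

L/L_☉ ≈ 1.33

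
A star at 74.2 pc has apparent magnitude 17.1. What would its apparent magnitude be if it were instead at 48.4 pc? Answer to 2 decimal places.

Flux ∝ 1/d², so Δm = 5 log₁₀(d₂/d₁) = 5 log₁₀(48.4/74.2) = -0.928
m₂ = m₁ + Δm = 17.1 + (-0.928) = 16.172

m ≈ 16.17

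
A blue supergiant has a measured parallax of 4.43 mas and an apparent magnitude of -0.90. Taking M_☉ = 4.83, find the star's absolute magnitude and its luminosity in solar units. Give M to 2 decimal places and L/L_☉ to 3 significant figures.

d = 1/p = 1000/4.43 mas = 225.7 pc
M = m − 5 log₁₀ d + 5 = -0.90 − 5·2.3536 + 5 = -7.668
M − M_☉ = -7.668 − 4.83 = -12.498
L/L_☉ = 10^(−0.4 × -12.498) = 99810

M ≈ -7.67; L/L_☉ ≈ 99800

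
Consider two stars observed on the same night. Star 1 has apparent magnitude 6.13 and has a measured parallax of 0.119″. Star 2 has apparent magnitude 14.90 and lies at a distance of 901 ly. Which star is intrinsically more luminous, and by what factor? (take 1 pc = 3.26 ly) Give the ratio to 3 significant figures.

Star 1: d = 1/p = 1/0.119″ = 8.403 pc
Star 1: M = m − 5 log₁₀ d + 5 = 6.13 − 5·0.9245 + 5 = 6.508
Star 2: d = 901 ly / 3.26 = 276.4 pc
Star 2: M = m − 5 log₁₀ d + 5 = 14.90 − 5·2.4415 + 5 = 7.692
ΔM = M_1 − M_2 = 6.508 − (7.692) = -1.185; smaller M is more luminous → Star 1.
L ratio = 10^(0.4 |ΔM|) = 10^0.474 = 2.978

Star 1 is more luminous, by a factor of 2.98.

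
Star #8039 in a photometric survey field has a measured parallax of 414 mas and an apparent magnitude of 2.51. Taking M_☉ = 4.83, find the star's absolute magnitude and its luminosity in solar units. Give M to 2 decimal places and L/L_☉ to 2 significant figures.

d = 1/p = 1000/414 mas = 2.415 pc
M = m − 5 log₁₀ d + 5 = 2.51 − 5·0.3830 + 5 = 5.595
M − M_☉ = 5.595 − 4.83 = 0.765
L/L_☉ = 10^(−0.4 × 0.765) = 0.4943

M ≈ 5.60; L/L_☉ ≈ 0.49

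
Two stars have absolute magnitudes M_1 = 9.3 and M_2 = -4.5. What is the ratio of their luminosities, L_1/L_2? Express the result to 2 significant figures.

ΔM = M_1 − M_2 = 13.8
L_1/L_2 = 10^(−0.4 ΔM) = 10^-5.520 = 3.020×10^-6

L_1/L_2 ≈ 3.0×10^-6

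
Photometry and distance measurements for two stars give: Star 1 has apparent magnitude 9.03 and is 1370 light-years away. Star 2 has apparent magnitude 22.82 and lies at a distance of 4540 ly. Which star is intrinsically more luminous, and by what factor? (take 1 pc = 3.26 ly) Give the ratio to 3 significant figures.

Star 1: d = 1370 ly / 3.26 = 420.2 pc
Star 1: M = m − 5 log₁₀ d + 5 = 9.03 − 5·2.6235 + 5 = 0.912
Star 2: d = 4540 ly / 3.26 = 1393 pc
Star 2: M = m − 5 log₁₀ d + 5 = 22.82 − 5·3.1438 + 5 = 12.101
ΔM = M_1 − M_2 = 0.912 − (12.101) = -11.188; smaller M is more luminous → Star 1.
L ratio = 10^(0.4 |ΔM|) = 10^4.475 = 29880

Star 1 is more luminous, by a factor of 29900.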